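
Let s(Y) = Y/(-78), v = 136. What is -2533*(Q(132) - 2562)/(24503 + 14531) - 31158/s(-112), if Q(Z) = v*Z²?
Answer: -95800329501/546476 ≈ -1.7531e+5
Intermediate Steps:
s(Y) = -Y/78 (s(Y) = Y*(-1/78) = -Y/78)
Q(Z) = 136*Z²
-2533*(Q(132) - 2562)/(24503 + 14531) - 31158/s(-112) = -2533*(136*132² - 2562)/(24503 + 14531) - 31158/((-1/78*(-112))) = -2533/(39034/(136*17424 - 2562)) - 31158/56/39 = -2533/(39034/(2369664 - 2562)) - 31158*39/56 = -2533/(39034/2367102) - 607581/28 = -2533/(39034*(1/2367102)) - 607581/28 = -2533/19517/1183551 - 607581/28 = -2533*1183551/19517 - 607581/28 = -2997934683/19517 - 607581/28 = -95800329501/546476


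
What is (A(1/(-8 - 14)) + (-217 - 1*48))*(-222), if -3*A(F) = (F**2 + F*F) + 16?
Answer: 7261731/121 ≈ 60014.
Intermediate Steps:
A(F) = -16/3 - 2*F**2/3 (A(F) = -((F**2 + F*F) + 16)/3 = -((F**2 + F**2) + 16)/3 = -(2*F**2 + 16)/3 = -(16 + 2*F**2)/3 = -16/3 - 2*F**2/3)
(A(1/(-8 - 14)) + (-217 - 1*48))*(-222) = ((-16/3 - 2/(3*(-8 - 14)**2)) + (-217 - 1*48))*(-222) = ((-16/3 - 2*(1/(-22))**2/3) + (-217 - 48))*(-222) = ((-16/3 - 2*(-1/22)**2/3) - 265)*(-222) = ((-16/3 - 2/3*1/484) - 265)*(-222) = ((-16/3 - 1/726) - 265)*(-222) = (-1291/242 - 265)*(-222) = -65421/242*(-222) = 7261731/121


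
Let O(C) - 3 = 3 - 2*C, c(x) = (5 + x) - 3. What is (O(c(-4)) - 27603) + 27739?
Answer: 146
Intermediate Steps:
c(x) = 2 + x
O(C) = 6 - 2*C (O(C) = 3 + (3 - 2*C) = 6 - 2*C)
(O(c(-4)) - 27603) + 27739 = ((6 - 2*(2 - 4)) - 27603) + 27739 = ((6 - 2*(-2)) - 27603) + 27739 = ((6 + 4) - 27603) + 27739 = (10 - 27603) + 27739 = -27593 + 27739 = 146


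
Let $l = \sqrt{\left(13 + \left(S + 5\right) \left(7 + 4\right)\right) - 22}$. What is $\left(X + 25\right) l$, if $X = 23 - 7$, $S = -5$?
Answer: $123 i \approx 123.0 i$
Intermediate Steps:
$X = 16$ ($X = 23 - 7 = 16$)
$l = 3 i$ ($l = \sqrt{\left(13 + \left(-5 + 5\right) \left(7 + 4\right)\right) - 22} = \sqrt{\left(13 + 0 \cdot 11\right) - 22} = \sqrt{\left(13 + 0\right) - 22} = \sqrt{13 - 22} = \sqrt{-9} = 3 i \approx 3.0 i$)
$\left(X + 25\right) l = \left(16 + 25\right) 3 i = 41 \cdot 3 i = 123 i$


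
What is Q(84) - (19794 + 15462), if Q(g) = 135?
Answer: -35121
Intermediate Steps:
Q(84) - (19794 + 15462) = 135 - (19794 + 15462) = 135 - 1*35256 = 135 - 35256 = -35121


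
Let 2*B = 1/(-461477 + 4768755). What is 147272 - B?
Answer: 1268682891231/8614556 ≈ 1.4727e+5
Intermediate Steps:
B = 1/8614556 (B = 1/(2*(-461477 + 4768755)) = (½)/4307278 = (½)*(1/4307278) = 1/8614556 ≈ 1.1608e-7)
147272 - B = 147272 - 1*1/8614556 = 147272 - 1/8614556 = 1268682891231/8614556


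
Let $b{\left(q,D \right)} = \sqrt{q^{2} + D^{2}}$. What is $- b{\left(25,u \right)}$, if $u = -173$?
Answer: $- \sqrt{30554} \approx -174.8$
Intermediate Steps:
$b{\left(q,D \right)} = \sqrt{D^{2} + q^{2}}$
$- b{\left(25,u \right)} = - \sqrt{\left(-173\right)^{2} + 25^{2}} = - \sqrt{29929 + 625} = - \sqrt{30554}$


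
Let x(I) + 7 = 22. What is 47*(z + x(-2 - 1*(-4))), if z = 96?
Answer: 5217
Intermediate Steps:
x(I) = 15 (x(I) = -7 + 22 = 15)
47*(z + x(-2 - 1*(-4))) = 47*(96 + 15) = 47*111 = 5217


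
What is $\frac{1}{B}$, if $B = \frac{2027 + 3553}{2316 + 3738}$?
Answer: $\frac{1009}{930} \approx 1.0849$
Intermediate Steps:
$B = \frac{930}{1009}$ ($B = \frac{5580}{6054} = 5580 \cdot \frac{1}{6054} = \frac{930}{1009} \approx 0.9217$)
$\frac{1}{B} = \frac{1}{\frac{930}{1009}} = \frac{1009}{930}$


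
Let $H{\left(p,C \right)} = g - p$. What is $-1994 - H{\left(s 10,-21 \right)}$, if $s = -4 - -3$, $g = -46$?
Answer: $-1958$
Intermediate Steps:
$s = -1$ ($s = -4 + 3 = -1$)
$H{\left(p,C \right)} = -46 - p$
$-1994 - H{\left(s 10,-21 \right)} = -1994 - \left(-46 - \left(-1\right) 10\right) = -1994 - \left(-46 - -10\right) = -1994 - \left(-46 + 10\right) = -1994 - -36 = -1994 + 36 = -1958$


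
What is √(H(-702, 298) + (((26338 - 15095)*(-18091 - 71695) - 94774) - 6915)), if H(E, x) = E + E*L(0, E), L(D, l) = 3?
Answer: I*√1009568495 ≈ 31774.0*I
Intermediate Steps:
H(E, x) = 4*E (H(E, x) = E + E*3 = E + 3*E = 4*E)
√(H(-702, 298) + (((26338 - 15095)*(-18091 - 71695) - 94774) - 6915)) = √(4*(-702) + (((26338 - 15095)*(-18091 - 71695) - 94774) - 6915)) = √(-2808 + ((11243*(-89786) - 94774) - 6915)) = √(-2808 + ((-1009463998 - 94774) - 6915)) = √(-2808 + (-1009558772 - 6915)) = √(-2808 - 1009565687) = √(-1009568495) = I*√1009568495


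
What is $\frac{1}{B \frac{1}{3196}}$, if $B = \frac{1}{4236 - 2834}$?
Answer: $4480792$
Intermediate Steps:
$B = \frac{1}{1402} \approx 0.00071327$
$\frac{1}{B \frac{1}{3196}} = \frac{1}{\frac{1}{1402} \cdot \frac{1}{3196}} = \frac{1}{\frac{1}{4480792}} = 4480792$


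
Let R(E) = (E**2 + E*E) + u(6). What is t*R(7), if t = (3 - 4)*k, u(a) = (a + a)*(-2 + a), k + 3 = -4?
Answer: 1022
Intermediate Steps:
k = -7 (k = -3 - 4 = -7)
u(a) = 2*a*(-2 + a) (u(a) = (2*a)*(-2 + a) = 2*a*(-2 + a))
t = 7 (t = (3 - 4)*(-7) = -1*(-7) = 7)
R(E) = 48 + 2*E**2 (R(E) = (E**2 + E*E) + 2*6*(-2 + 6) = (E**2 + E**2) + 2*6*4 = 2*E**2 + 48 = 48 + 2*E**2)
t*R(7) = 7*(48 + 2*7**2) = 7*(48 + 2*49) = 7*(48 + 98) = 7*146 = 1022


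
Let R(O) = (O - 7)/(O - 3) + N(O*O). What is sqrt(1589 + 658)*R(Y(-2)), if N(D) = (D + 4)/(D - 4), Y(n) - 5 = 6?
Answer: 367*sqrt(2247)/234 ≈ 74.345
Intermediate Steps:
Y(n) = 11 (Y(n) = 5 + 6 = 11)
N(D) = (4 + D)/(-4 + D)
R(O) = (4 + O**2)/(-4 + O**2) + (-7 + O)/(-3 + O) (R(O) = (O - 7)/(O - 3) + (4 + O*O)/(-4 + O*O) = (-7 + O)/(-3 + O) + (4 + O**2)/(-4 + O**2) = (4 + O**2)/(-4 + O**2) + (-7 + O)/(-3 + O))
sqrt(1589 + 658)*R(Y(-2)) = sqrt(1589 + 658)*(2*(8 + 11**3 - 5*11**2)/(12 + 11**3 - 4*11 - 3*11**2)) = sqrt(2247)*(2*(8 + 1331 - 5*121)/(12 + 1331 - 44 - 3*121)) = sqrt(2247)*(2*(8 + 1331 - 605)/(12 + 1331 - 44 - 363)) = sqrt(2247)*(2*734/936) = sqrt(2247)*(2*(1/936)*734) = sqrt(2247)*(367/234) = 367*sqrt(2247)/234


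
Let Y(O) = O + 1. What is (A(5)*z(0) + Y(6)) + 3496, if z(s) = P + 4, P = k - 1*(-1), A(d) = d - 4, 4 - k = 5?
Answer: 3507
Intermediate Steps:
k = -1 (k = 4 - 1*5 = 4 - 5 = -1)
A(d) = -4 + d
P = 0 (P = -1 - 1*(-1) = -1 + 1 = 0)
Y(O) = 1 + O
z(s) = 4 (z(s) = 0 + 4 = 4)
(A(5)*z(0) + Y(6)) + 3496 = ((-4 + 5)*4 + (1 + 6)) + 3496 = (1*4 + 7) + 3496 = (4 + 7) + 3496 = 11 + 3496 = 3507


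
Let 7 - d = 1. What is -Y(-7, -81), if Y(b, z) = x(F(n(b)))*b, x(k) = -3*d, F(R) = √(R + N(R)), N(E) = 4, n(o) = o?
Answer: -126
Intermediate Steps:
d = 6 (d = 7 - 1*1 = 7 - 1 = 6)
F(R) = √(4 + R) (F(R) = √(R + 4) = √(4 + R))
x(k) = -18 (x(k) = -3*6 = -18)
Y(b, z) = -18*b
-Y(-7, -81) = -(-18)*(-7) = -1*126 = -126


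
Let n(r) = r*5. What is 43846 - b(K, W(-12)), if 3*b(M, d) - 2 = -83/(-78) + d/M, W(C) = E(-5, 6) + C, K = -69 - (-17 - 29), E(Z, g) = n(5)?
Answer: 235974689/5382 ≈ 43845.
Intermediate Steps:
n(r) = 5*r
E(Z, g) = 25 (E(Z, g) = 5*5 = 25)
K = -23 (K = -69 - 1*(-46) = -69 + 46 = -23)
W(C) = 25 + C
b(M, d) = 239/234 + d/(3*M) (b(M, d) = ⅔ + (-83/(-78) + d/M)/3 = ⅔ + (-83*(-1/78) + d/M)/3 = ⅔ + (83/78 + d/M)/3 = ⅔ + (83/234 + d/(3*M)) = 239/234 + d/(3*M))
43846 - b(K, W(-12)) = 43846 - (239/234 + (⅓)*(25 - 12)/(-23)) = 43846 - (239/234 + (⅓)*13*(-1/23)) = 43846 - (239/234 - 13/69) = 43846 - 1*4483/5382 = 43846 - 4483/5382 = 235974689/5382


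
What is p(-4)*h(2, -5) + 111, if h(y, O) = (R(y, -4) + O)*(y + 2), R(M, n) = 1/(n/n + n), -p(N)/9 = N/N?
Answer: 303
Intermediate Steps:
p(N) = -9 (p(N) = -9*N/N = -9*1 = -9)
R(M, n) = 1/(1 + n)
h(y, O) = (2 + y)*(-1/3 + O) (h(y, O) = (1/(1 - 4) + O)*(y + 2) = (1/(-3) + O)*(2 + y) = (-1/3 + O)*(2 + y) = (2 + y)*(-1/3 + O))
p(-4)*h(2, -5) + 111 = -9*(-2/3 + 2*(-5) - 1/3*2 - 5*2) + 111 = -9*(-2/3 - 10 - 2/3 - 10) + 111 = -9*(-64/3) + 111 = 192 + 111 = 303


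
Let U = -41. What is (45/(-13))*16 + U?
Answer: -1253/13 ≈ -96.385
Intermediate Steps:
(45/(-13))*16 + U = (45/(-13))*16 - 41 = (45*(-1/13))*16 - 41 = -45/13*16 - 41 = -720/13 - 41 = -1253/13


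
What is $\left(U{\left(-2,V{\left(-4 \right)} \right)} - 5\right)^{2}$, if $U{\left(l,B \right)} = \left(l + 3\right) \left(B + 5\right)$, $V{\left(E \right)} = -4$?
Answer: $16$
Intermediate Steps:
$U{\left(l,B \right)} = \left(3 + l\right) \left(5 + B\right)$
$\left(U{\left(-2,V{\left(-4 \right)} \right)} - 5\right)^{2} = \left(\left(15 + 3 \left(-4\right) + 5 \left(-2\right) - -8\right) - 5\right)^{2} = \left(\left(15 - 12 - 10 + 8\right) - 5\right)^{2} = \left(1 - 5\right)^{2} = \left(-4\right)^{2} = 16$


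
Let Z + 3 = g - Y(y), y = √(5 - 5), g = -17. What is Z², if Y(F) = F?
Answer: 400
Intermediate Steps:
y = 0 (y = √0 = 0)
Z = -20 (Z = -3 + (-17 - 1*0) = -3 + (-17 + 0) = -3 - 17 = -20)
Z² = (-20)² = 400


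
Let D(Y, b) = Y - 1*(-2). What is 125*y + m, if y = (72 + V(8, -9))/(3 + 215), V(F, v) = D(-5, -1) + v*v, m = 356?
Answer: 48179/109 ≈ 442.01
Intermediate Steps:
D(Y, b) = 2 + Y (D(Y, b) = Y + 2 = 2 + Y)
V(F, v) = -3 + v**2 (V(F, v) = (2 - 5) + v*v = -3 + v**2)
y = 75/109 (y = (72 + (-3 + (-9)**2))/(3 + 215) = (72 + (-3 + 81))/218 = (72 + 78)*(1/218) = 150*(1/218) = 75/109 ≈ 0.68807)
125*y + m = 125*(75/109) + 356 = 9375/109 + 356 = 48179/109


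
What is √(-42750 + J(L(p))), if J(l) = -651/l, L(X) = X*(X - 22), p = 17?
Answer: I*√308813415/85 ≈ 206.74*I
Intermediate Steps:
L(X) = X*(-22 + X)
√(-42750 + J(L(p))) = √(-42750 - 651*1/(17*(-22 + 17))) = √(-42750 - 651/(17*(-5))) = √(-42750 - 651/(-85)) = √(-42750 - 651*(-1/85)) = √(-42750 + 651/85) = √(-3633099/85) = I*√308813415/85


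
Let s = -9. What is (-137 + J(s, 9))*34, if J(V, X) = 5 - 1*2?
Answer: -4556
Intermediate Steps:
J(V, X) = 3 (J(V, X) = 5 - 2 = 3)
(-137 + J(s, 9))*34 = (-137 + 3)*34 = -134*34 = -4556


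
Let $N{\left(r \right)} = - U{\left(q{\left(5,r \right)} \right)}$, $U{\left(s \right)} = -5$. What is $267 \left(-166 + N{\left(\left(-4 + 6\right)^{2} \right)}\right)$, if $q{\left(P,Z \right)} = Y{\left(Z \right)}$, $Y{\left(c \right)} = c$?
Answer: $-42987$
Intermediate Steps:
$q{\left(P,Z \right)} = Z$
$N{\left(r \right)} = 5$ ($N{\left(r \right)} = \left(-1\right) \left(-5\right) = 5$)
$267 \left(-166 + N{\left(\left(-4 + 6\right)^{2} \right)}\right) = 267 \left(-166 + 5\right) = 267 \left(-161\right) = -42987$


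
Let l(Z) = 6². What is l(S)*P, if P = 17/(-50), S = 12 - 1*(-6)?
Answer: -306/25 ≈ -12.240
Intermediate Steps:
S = 18 (S = 12 + 6 = 18)
l(Z) = 36
P = -17/50 (P = 17*(-1/50) = -17/50 ≈ -0.34000)
l(S)*P = 36*(-17/50) = -306/25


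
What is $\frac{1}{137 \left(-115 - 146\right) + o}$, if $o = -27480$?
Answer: $- \frac{1}{63237} \approx -1.5814 \cdot 10^{-5}$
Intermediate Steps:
$\frac{1}{137 \left(-115 - 146\right) + o} = \frac{1}{137 \left(-115 - 146\right) - 27480} = \frac{1}{137 \left(-261\right) - 27480} = \frac{1}{-35757 - 27480} = \frac{1}{-63237} = - \frac{1}{63237}$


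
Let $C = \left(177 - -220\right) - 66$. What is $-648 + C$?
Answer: $-317$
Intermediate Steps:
$C = 331$ ($C = \left(177 + 220\right) - 66 = 397 - 66 = 331$)
$-648 + C = -648 + 331 = -317$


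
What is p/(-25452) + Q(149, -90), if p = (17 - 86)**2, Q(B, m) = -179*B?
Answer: -75426117/2828 ≈ -26671.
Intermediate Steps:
p = 4761 (p = (-69)**2 = 4761)
p/(-25452) + Q(149, -90) = 4761/(-25452) - 179*149 = 4761*(-1/25452) - 26671 = -529/2828 - 26671 = -75426117/2828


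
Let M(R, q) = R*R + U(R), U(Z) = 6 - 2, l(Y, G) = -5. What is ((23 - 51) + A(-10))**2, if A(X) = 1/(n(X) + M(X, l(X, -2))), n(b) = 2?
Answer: 8803089/11236 ≈ 783.47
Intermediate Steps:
U(Z) = 4
M(R, q) = 4 + R**2 (M(R, q) = R*R + 4 = R**2 + 4 = 4 + R**2)
A(X) = 1/(6 + X**2) (A(X) = 1/(2 + (4 + X**2)) = 1/(6 + X**2))
((23 - 51) + A(-10))**2 = ((23 - 51) + 1/(6 + (-10)**2))**2 = (-28 + 1/(6 + 100))**2 = (-28 + 1/106)**2 = (-2967/106)**2 = 8803089/11236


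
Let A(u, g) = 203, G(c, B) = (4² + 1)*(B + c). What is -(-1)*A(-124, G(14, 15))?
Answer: 203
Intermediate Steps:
G(c, B) = 17*B + 17*c (G(c, B) = (16 + 1)*(B + c) = 17*(B + c) = 17*B + 17*c)
-(-1)*A(-124, G(14, 15)) = -(-1)*203 = -1*(-203) = 203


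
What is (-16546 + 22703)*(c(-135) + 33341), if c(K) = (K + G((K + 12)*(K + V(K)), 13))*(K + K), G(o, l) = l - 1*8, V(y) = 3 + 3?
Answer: 421391237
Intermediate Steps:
V(y) = 6
G(o, l) = -8 + l (G(o, l) = l - 8 = -8 + l)
c(K) = 2*K*(5 + K) (c(K) = (K + (-8 + 13))*(K + K) = (K + 5)*(2*K) = (5 + K)*(2*K) = 2*K*(5 + K))
(-16546 + 22703)*(c(-135) + 33341) = (-16546 + 22703)*(2*(-135)*(5 - 135) + 33341) = 6157*(2*(-135)*(-130) + 33341) = 6157*(35100 + 33341) = 6157*68441 = 421391237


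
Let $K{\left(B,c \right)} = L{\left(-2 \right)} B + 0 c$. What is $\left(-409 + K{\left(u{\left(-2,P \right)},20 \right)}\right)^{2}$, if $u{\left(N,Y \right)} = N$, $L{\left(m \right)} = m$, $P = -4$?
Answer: $164025$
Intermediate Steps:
$K{\left(B,c \right)} = - 2 B$ ($K{\left(B,c \right)} = - 2 B + 0 c = - 2 B + 0 = - 2 B$)
$\left(-409 + K{\left(u{\left(-2,P \right)},20 \right)}\right)^{2} = \left(-409 - -4\right)^{2} = \left(-409 + 4\right)^{2} = \left(-405\right)^{2} = 164025$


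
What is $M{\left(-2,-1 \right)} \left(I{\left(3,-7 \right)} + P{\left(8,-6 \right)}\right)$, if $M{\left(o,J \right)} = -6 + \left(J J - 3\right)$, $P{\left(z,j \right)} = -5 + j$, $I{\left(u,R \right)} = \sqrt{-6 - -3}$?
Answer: $88 - 8 i \sqrt{3} \approx 88.0 - 13.856 i$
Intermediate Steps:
$I{\left(u,R \right)} = i \sqrt{3}$ ($I{\left(u,R \right)} = \sqrt{-6 + 3} = \sqrt{-3} = i \sqrt{3}$)
$M{\left(o,J \right)} = -9 + J^{2}$ ($M{\left(o,J \right)} = -6 + \left(J^{2} - 3\right) = -6 + \left(-3 + J^{2}\right) = -9 + J^{2}$)
$M{\left(-2,-1 \right)} \left(I{\left(3,-7 \right)} + P{\left(8,-6 \right)}\right) = \left(-9 + \left(-1\right)^{2}\right) \left(i \sqrt{3} - 11\right) = \left(-9 + 1\right) \left(i \sqrt{3} - 11\right) = - 8 \left(-11 + i \sqrt{3}\right) = 88 - 8 i \sqrt{3}$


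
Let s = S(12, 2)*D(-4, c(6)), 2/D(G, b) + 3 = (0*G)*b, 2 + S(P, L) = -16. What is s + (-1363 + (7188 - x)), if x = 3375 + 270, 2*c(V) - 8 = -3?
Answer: 2192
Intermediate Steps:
c(V) = 5/2 (c(V) = 4 + (½)*(-3) = 4 - 3/2 = 5/2)
S(P, L) = -18 (S(P, L) = -2 - 16 = -18)
x = 3645
D(G, b) = -⅔ (D(G, b) = 2/(-3 + (0*G)*b) = 2/(-3 + 0*b) = 2/(-3 + 0) = 2/(-3) = 2*(-⅓) = -⅔)
s = 12 (s = -18*(-⅔) = 12)
s + (-1363 + (7188 - x)) = 12 + (-1363 + (7188 - 1*3645)) = 12 + (-1363 + (7188 - 3645)) = 12 + (-1363 + 3543) = 12 + 2180 = 2192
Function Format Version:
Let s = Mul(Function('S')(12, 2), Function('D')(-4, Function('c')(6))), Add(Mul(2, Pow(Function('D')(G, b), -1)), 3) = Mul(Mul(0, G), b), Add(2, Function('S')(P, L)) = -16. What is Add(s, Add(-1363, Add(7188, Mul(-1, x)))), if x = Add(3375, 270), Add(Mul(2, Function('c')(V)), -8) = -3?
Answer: 2192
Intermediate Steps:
Function('c')(V) = Rational(5, 2) (Function('c')(V) = Add(4, Mul(Rational(1, 2), -3)) = Add(4, Rational(-3, 2)) = Rational(5, 2))
Function('S')(P, L) = -18 (Function('S')(P, L) = Add(-2, -16) = -18)
x = 3645
Function('D')(G, b) = Rational(-2, 3) (Function('D')(G, b) = Mul(2, Pow(Add(-3, Mul(Mul(0, G), b)), -1)) = Mul(2, Pow(Add(-3, Mul(0, b)), -1)) = Mul(2, Pow(Add(-3, 0), -1)) = Mul(2, Pow(-3, -1)) = Mul(2, Rational(-1, 3)) = Rational(-2, 3))
s = 12 (s = Mul(-18, Rational(-2, 3)) = 12)
Add(s, Add(-1363, Add(7188, Mul(-1, x)))) = Add(12, Add(-1363, Add(7188, Mul(-1, 3645)))) = Add(12, Add(-1363, Add(7188, -3645))) = Add(12, Add(-1363, 3543)) = Add(12, 2180) = 2192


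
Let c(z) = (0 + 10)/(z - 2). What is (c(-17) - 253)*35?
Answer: -168595/19 ≈ -8873.4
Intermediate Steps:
c(z) = 10/(-2 + z)
(c(-17) - 253)*35 = (10/(-2 - 17) - 253)*35 = (10/(-19) - 253)*35 = (10*(-1/19) - 253)*35 = (-10/19 - 253)*35 = -4817/19*35 = -168595/19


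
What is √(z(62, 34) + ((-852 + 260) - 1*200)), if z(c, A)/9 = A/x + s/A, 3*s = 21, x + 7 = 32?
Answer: 3*I*√2497946/170 ≈ 27.891*I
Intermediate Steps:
x = 25 (x = -7 + 32 = 25)
s = 7 (s = (⅓)*21 = 7)
z(c, A) = 63/A + 9*A/25 (z(c, A) = 9*(A/25 + 7/A) = 9*(7/A + A/25) = 63/A + 9*A/25)
√(z(62, 34) + ((-852 + 260) - 1*200)) = √((63/34 + (9/25)*34) + ((-852 + 260) - 1*200)) = √((63*(1/34) + 306/25) + (-592 - 200)) = √((63/34 + 306/25) - 792) = √(11979/850 - 792) = √(-661221/850) = 3*I*√2497946/170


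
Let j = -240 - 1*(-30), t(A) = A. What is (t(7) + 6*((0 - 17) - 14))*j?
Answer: 37590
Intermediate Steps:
j = -210 (j = -240 + 30 = -210)
(t(7) + 6*((0 - 17) - 14))*j = (7 + 6*((0 - 17) - 14))*(-210) = (7 + 6*(-17 - 14))*(-210) = (7 + 6*(-31))*(-210) = (7 - 186)*(-210) = -179*(-210) = 37590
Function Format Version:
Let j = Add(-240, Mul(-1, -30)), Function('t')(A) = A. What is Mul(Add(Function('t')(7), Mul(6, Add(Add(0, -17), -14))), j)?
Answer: 37590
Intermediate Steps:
j = -210 (j = Add(-240, 30) = -210)
Mul(Add(Function('t')(7), Mul(6, Add(Add(0, -17), -14))), j) = Mul(Add(7, Mul(6, Add(Add(0, -17), -14))), -210) = Mul(Add(7, Mul(6, Add(-17, -14))), -210) = Mul(Add(7, Mul(6, -31)), -210) = Mul(Add(7, -186), -210) = Mul(-179, -210) = 37590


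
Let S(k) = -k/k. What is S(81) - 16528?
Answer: -16529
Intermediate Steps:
S(k) = -1 (S(k) = -1*1 = -1)
S(81) - 16528 = -1 - 16528 = -16529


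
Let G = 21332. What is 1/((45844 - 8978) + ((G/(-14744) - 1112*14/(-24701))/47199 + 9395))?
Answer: 4297369171314/198800595159810169 ≈ 2.1616e-5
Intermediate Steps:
1/((45844 - 8978) + ((G/(-14744) - 1112*14/(-24701))/47199 + 9395)) = 1/((45844 - 8978) + ((21332/(-14744) - 1112*14/(-24701))/47199 + 9395)) = 1/(36866 + ((21332*(-1/14744) - 15568*(-1/24701))*(1/47199) + 9395)) = 1/(36866 + ((-5333/3686 + 15568/24701)*(1/47199) + 9395)) = 1/(36866 + (-74346785/91047886*1/47199 + 9395)) = 1/(36866 + (-74346785/4297369171314 + 9395)) = 1/(36866 + 40373783290148245/4297369171314) = 1/(198800595159810169/4297369171314) = 4297369171314/198800595159810169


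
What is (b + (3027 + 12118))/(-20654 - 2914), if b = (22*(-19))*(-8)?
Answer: -6163/7856 ≈ -0.78450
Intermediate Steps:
b = 3344 (b = -418*(-8) = 3344)
(b + (3027 + 12118))/(-20654 - 2914) = (3344 + (3027 + 12118))/(-20654 - 2914) = (3344 + 15145)/(-23568) = 18489*(-1/23568) = -6163/7856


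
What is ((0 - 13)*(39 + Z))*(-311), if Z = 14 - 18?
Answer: 141505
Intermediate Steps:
Z = -4
((0 - 13)*(39 + Z))*(-311) = ((0 - 13)*(39 - 4))*(-311) = -13*35*(-311) = -455*(-311) = 141505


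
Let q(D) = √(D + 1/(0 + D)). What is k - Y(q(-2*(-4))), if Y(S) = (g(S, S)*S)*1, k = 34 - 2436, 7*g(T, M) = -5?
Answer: -2402 + 5*√130/28 ≈ -2400.0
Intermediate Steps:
g(T, M) = -5/7 (g(T, M) = (⅐)*(-5) = -5/7)
k = -2402
q(D) = √(D + 1/D)
Y(S) = -5*S/7 (Y(S) = -5*S/7*1 = -5*S/7)
k - Y(q(-2*(-4))) = -2402 - (-5)*√(-2*(-4) + 1/(-2*(-4)))/7 = -2402 - (-5)*√(8 + 1/8)/7 = -2402 - (-5)*√(8 + ⅛)/7 = -2402 - (-5)*√(65/8)/7 = -2402 - (-5)*√130/4/7 = -2402 - (-5)*√130/28 = -2402 + 5*√130/28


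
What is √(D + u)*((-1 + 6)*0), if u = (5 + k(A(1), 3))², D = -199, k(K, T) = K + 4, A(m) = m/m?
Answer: 0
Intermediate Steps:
A(m) = 1
k(K, T) = 4 + K
u = 100 (u = (5 + (4 + 1))² = (5 + 5)² = 10² = 100)
√(D + u)*((-1 + 6)*0) = √(-199 + 100)*((-1 + 6)*0) = √(-99)*(5*0) = (3*I*√11)*0 = 0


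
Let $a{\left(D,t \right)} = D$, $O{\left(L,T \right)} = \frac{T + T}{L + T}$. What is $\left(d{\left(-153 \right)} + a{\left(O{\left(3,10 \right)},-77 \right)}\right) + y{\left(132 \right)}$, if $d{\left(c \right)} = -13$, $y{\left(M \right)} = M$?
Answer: $\frac{1567}{13} \approx 120.54$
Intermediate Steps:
$O{\left(L,T \right)} = \frac{2 T}{L + T}$
$\left(d{\left(-153 \right)} + a{\left(O{\left(3,10 \right)},-77 \right)}\right) + y{\left(132 \right)} = \left(-13 + 2 \cdot 10 \frac{1}{3 + 10}\right) + 132 = \left(-13 + 2 \cdot 10 \cdot \frac{1}{13}\right) + 132 = \left(-13 + \frac{20}{13}\right) + 132 = - \frac{149}{13} + 132 = \frac{1567}{13}$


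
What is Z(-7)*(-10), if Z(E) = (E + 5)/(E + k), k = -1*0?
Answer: -20/7 ≈ -2.8571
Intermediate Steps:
k = 0
Z(E) = (5 + E)/E (Z(E) = (E + 5)/(E + 0) = (5 + E)/E)
Z(-7)*(-10) = ((5 - 7)/(-7))*(-10) = -⅐*(-2)*(-10) = (2/7)*(-10) = -20/7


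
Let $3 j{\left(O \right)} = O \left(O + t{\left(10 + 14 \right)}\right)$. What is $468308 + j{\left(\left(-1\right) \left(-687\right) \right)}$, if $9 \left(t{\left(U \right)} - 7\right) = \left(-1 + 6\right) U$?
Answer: $\frac{1890862}{3} \approx 6.3029 \cdot 10^{5}$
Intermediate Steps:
$t{\left(U \right)} = 7 + \frac{5 U}{9}$ ($t{\left(U \right)} = 7 + \frac{\left(-1 + 6\right) U}{9} = 7 + \frac{5 U}{9}$)
$j{\left(O \right)} = \frac{O \left(\frac{61}{3} + O\right)}{3}$ ($j{\left(O \right)} = \frac{O \left(O + \left(7 + \frac{5 \left(10 + 14\right)}{9}\right)\right)}{3} = \frac{O \left(O + \left(7 + \frac{5}{9} \cdot 24\right)\right)}{3} = \frac{O \left(O + \left(7 + \frac{40}{3}\right)\right)}{3} = \frac{O \left(O + \frac{61}{3}\right)}{3} = \frac{O \left(\frac{61}{3} + O\right)}{3}$)
$468308 + j{\left(\left(-1\right) \left(-687\right) \right)} = 468308 + \frac{\left(-1\right) \left(-687\right) \left(61 + 3 \left(\left(-1\right) \left(-687\right)\right)\right)}{9} = 468308 + \frac{1}{9} \cdot 687 \left(61 + 3 \cdot 687\right) = 468308 + \frac{1}{9} \cdot 687 \left(61 + 2061\right) = 468308 + \frac{1}{9} \cdot 687 \cdot 2122 = 468308 + \frac{485938}{3} = \frac{1890862}{3}$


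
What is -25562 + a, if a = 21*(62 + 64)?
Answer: -22916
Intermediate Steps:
a = 2646 (a = 21*126 = 2646)
-25562 + a = -25562 + 2646 = -22916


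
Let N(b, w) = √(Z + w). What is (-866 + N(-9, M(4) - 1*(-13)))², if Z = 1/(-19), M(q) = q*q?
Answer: 14249714/19 - 8660*√418/19 ≈ 7.4067e+5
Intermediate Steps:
M(q) = q²
Z = -1/19 ≈ -0.052632
N(b, w) = √(-1/19 + w)
(-866 + N(-9, M(4) - 1*(-13)))² = (-866 + √(-19 + 361*(4² - 1*(-13)))/19)² = (-866 + √(-19 + 361*(16 + 13))/19)² = (-866 + √(-19 + 361*29)/19)² = (-866 + √(-19 + 10469)/19)² = (-866 + √10450/19)² = (-866 + (5*√418)/19)² = (-866 + 5*√418/19)²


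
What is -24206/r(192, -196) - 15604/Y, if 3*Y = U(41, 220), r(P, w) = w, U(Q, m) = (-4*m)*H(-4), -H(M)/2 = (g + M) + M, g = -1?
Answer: 166921/1320 ≈ 126.46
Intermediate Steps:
H(M) = 2 - 4*M (H(M) = -2*((-1 + M) + M) = -2*(-1 + 2*M) = 2 - 4*M)
U(Q, m) = -72*m (U(Q, m) = (-4*m)*(2 - 4*(-4)) = (-4*m)*(2 + 16) = -4*m*18 = -72*m)
Y = -5280 (Y = (-72*220)/3 = (⅓)*(-15840) = -5280)
-24206/r(192, -196) - 15604/Y = -24206/(-196) - 15604/(-5280) = -24206*(-1/196) - 15604*(-1/5280) = 247/2 + 3901/1320 = 166921/1320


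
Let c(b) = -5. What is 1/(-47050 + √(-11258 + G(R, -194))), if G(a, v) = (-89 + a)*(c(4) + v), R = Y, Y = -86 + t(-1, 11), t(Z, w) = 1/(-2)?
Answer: -94100/4427357667 - √94666/4427357667 ≈ -2.1324e-5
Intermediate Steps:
t(Z, w) = -½
Y = -173/2 (Y = -86 - ½ = -173/2 ≈ -86.500)
R = -173/2 ≈ -86.500
G(a, v) = (-89 + a)*(-5 + v)
1/(-47050 + √(-11258 + G(R, -194))) = 1/(-47050 + √(-11258 + (445 - 89*(-194) - 5*(-173/2) - 173/2*(-194)))) = 1/(-47050 + √(-11258 + (445 + 17266 + 865/2 + 16781))) = 1/(-47050 + √(-11258 + 69849/2)) = 1/(-47050 + √(47333/2)) = 1/(-47050 + √94666/2)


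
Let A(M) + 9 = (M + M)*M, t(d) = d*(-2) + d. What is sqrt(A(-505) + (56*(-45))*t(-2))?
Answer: sqrt(505001) ≈ 710.63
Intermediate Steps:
t(d) = -d (t(d) = -2*d + d = -d)
A(M) = -9 + 2*M**2 (A(M) = -9 + (M + M)*M = -9 + (2*M)*M = -9 + 2*M**2)
sqrt(A(-505) + (56*(-45))*t(-2)) = sqrt((-9 + 2*(-505)**2) + (56*(-45))*(-1*(-2))) = sqrt((-9 + 2*255025) - 2520*2) = sqrt((-9 + 510050) - 5040) = sqrt(510041 - 5040) = sqrt(505001)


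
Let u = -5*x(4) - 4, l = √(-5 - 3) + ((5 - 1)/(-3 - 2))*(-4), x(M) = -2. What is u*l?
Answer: 96/5 + 12*I*√2 ≈ 19.2 + 16.971*I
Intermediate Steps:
l = 16/5 + 2*I*√2 (l = √(-8) + (4/(-5))*(-4) = 2*I*√2 + (4*(-⅕))*(-4) = 2*I*√2 - ⅘*(-4) = 2*I*√2 + 16/5 = 16/5 + 2*I*√2 ≈ 3.2 + 2.8284*I)
u = 6 (u = -5*(-2) - 4 = 10 - 4 = 6)
u*l = 6*(16/5 + 2*I*√2) = 96/5 + 12*I*√2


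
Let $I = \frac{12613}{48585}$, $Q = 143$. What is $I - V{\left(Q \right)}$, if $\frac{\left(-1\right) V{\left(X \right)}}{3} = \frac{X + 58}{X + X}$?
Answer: $\frac{32904073}{13895310} \approx 2.368$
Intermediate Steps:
$V{\left(X \right)} = - \frac{3 \left(58 + X\right)}{2 X}$ ($V{\left(X \right)} = - 3 \frac{X + 58}{X + X} = - 3 \frac{58 + X}{2 X} = - \frac{3 \left(58 + X\right)}{2 X}$)
$I = \frac{12613}{48585}$ ($I = 12613 \cdot \frac{1}{48585} = \frac{12613}{48585} \approx 0.25961$)
$I - V{\left(Q \right)} = \frac{12613}{48585} - \left(- \frac{3}{2} - \frac{87}{143}\right) = \frac{12613}{48585} - - \frac{603}{286} = \frac{12613}{48585} + \frac{603}{286} = \frac{32904073}{13895310}$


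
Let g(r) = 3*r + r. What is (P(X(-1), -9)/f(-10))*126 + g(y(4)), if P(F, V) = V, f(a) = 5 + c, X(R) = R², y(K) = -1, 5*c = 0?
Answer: -1154/5 ≈ -230.80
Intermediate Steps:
c = 0 (c = (⅕)*0 = 0)
f(a) = 5 (f(a) = 5 + 0 = 5)
g(r) = 4*r
(P(X(-1), -9)/f(-10))*126 + g(y(4)) = -9/5*126 + 4*(-1) = -9*⅕*126 - 4 = -9/5*126 - 4 = -1134/5 - 4 = -1154/5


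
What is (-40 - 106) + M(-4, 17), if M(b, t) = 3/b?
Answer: -587/4 ≈ -146.75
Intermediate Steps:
(-40 - 106) + M(-4, 17) = (-40 - 106) + 3/(-4) = -146 + 3*(-1/4) = -146 - 3/4 = -587/4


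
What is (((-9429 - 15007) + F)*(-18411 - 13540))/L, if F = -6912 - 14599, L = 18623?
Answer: 133459327/1693 ≈ 78830.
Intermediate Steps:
F = -21511
(((-9429 - 15007) + F)*(-18411 - 13540))/L = (((-9429 - 15007) - 21511)*(-18411 - 13540))/18623 = ((-24436 - 21511)*(-31951))*(1/18623) = -45947*(-31951)*(1/18623) = 1468052597*(1/18623) = 133459327/1693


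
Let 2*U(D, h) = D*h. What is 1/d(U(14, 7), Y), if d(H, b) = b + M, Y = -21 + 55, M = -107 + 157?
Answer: 1/84 ≈ 0.011905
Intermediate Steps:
M = 50
Y = 34
U(D, h) = D*h/2 (U(D, h) = (D*h)/2 = D*h/2)
d(H, b) = 50 + b (d(H, b) = b + 50 = 50 + b)
1/d(U(14, 7), Y) = 1/(50 + 34) = 1/84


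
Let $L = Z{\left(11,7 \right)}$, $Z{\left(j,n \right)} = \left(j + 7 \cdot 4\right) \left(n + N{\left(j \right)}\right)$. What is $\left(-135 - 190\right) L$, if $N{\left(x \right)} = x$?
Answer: $-228150$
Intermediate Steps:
$Z{\left(j,n \right)} = \left(28 + j\right) \left(j + n\right)$ ($Z{\left(j,n \right)} = \left(j + 7 \cdot 4\right) \left(n + j\right) = \left(j + 28\right) \left(j + n\right) = \left(28 + j\right) \left(j + n\right)$)
$L = 702$ ($L = 11^{2} + 28 \cdot 11 + 28 \cdot 7 + 11 \cdot 7 = 121 + 308 + 196 + 77 = 702$)
$\left(-135 - 190\right) L = \left(-135 - 190\right) 702 = \left(-325\right) 702 = -228150$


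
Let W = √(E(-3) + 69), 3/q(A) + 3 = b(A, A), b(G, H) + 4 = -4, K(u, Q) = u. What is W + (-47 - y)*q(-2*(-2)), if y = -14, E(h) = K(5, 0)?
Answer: 9 + √74 ≈ 17.602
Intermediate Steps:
E(h) = 5
b(G, H) = -8 (b(G, H) = -4 - 4 = -8)
q(A) = -3/11 (q(A) = 3/(-3 - 8) = 3/(-11) = 3*(-1/11) = -3/11)
W = √74 (W = √(5 + 69) = √74 ≈ 8.6023)
W + (-47 - y)*q(-2*(-2)) = √74 + (-47 - 1*(-14))*(-3/11) = √74 + (-47 + 14)*(-3/11) = √74 - 33*(-3/11) = √74 + 9 = 9 + √74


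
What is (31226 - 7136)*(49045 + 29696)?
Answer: 1896870690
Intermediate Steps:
(31226 - 7136)*(49045 + 29696) = 24090*78741 = 1896870690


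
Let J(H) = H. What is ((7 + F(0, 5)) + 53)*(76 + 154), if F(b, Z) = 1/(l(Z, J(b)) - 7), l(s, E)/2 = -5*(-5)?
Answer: 593630/43 ≈ 13805.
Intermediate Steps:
l(s, E) = 50 (l(s, E) = 2*(-5*(-5)) = 2*25 = 50)
F(b, Z) = 1/43 (F(b, Z) = 1/(50 - 7) = 1/43)
((7 + F(0, 5)) + 53)*(76 + 154) = ((7 + 1/43) + 53)*(76 + 154) = (302/43 + 53)*230 = (2581/43)*230 = 593630/43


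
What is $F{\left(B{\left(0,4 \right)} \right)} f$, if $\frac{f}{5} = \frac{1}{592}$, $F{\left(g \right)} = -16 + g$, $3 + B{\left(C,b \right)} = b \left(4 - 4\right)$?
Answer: $- \frac{95}{592} \approx -0.16047$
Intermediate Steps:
$B{\left(C,b \right)} = -3$ ($B{\left(C,b \right)} = -3 + b \left(4 - 4\right) = -3 + b 0 = -3 + 0 = -3$)
$f = \frac{5}{592} \approx 0.0084459$
$F{\left(B{\left(0,4 \right)} \right)} f = \left(-16 - 3\right) \frac{5}{592} = \left(-19\right) \frac{5}{592} = - \frac{95}{592}$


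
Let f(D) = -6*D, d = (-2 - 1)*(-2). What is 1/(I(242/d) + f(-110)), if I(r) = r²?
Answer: 9/20581 ≈ 0.00043730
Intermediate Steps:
d = 6 (d = -3*(-2) = 6)
1/(I(242/d) + f(-110)) = 1/((242/6)² - 6*(-110)) = 1/((242*(⅙))² + 660) = 1/((121/3)² + 660) = 1/(14641/9 + 660) = 1/(20581/9) = 9/20581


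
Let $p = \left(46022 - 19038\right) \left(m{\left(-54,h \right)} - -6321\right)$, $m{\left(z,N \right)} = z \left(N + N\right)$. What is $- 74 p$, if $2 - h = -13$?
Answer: $-9387032016$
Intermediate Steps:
$h = 15$ ($h = 2 - -13 = 2 + 13 = 15$)
$m{\left(z,N \right)} = 2 N z$ ($m{\left(z,N \right)} = z 2 N = 2 N z$)
$p = 126851784$ ($p = \left(46022 - 19038\right) \left(2 \cdot 15 \left(-54\right) - -6321\right) = 26984 \left(-1620 + 6321\right) = 26984 \cdot 4701 = 126851784$)
$- 74 p = \left(-74\right) 126851784 = -9387032016$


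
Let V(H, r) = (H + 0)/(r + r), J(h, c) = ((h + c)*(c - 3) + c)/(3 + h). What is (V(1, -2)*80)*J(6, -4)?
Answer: 40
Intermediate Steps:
J(h, c) = (c + (-3 + c)*(c + h))/(3 + h) (J(h, c) = ((c + h)*(-3 + c) + c)/(3 + h) = ((-3 + c)*(c + h) + c)/(3 + h) = (c + (-3 + c)*(c + h))/(3 + h))
V(H, r) = H/(2*r) (V(H, r) = H/((2*r)) = H*(1/(2*r)) = H/(2*r))
(V(1, -2)*80)*J(6, -4) = (((½)*1/(-2))*80)*(((-4)² - 3*6 - 2*(-4) - 4*6)/(3 + 6)) = (((½)*1*(-½))*80)*((16 - 18 + 8 - 24)/9) = (-¼*80)*((⅑)*(-18)) = -20*(-2) = 40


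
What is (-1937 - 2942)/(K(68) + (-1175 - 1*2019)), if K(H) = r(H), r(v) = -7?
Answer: 4879/3201 ≈ 1.5242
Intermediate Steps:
K(H) = -7
(-1937 - 2942)/(K(68) + (-1175 - 1*2019)) = (-1937 - 2942)/(-7 + (-1175 - 1*2019)) = -4879/(-7 + (-1175 - 2019)) = -4879/(-7 - 3194) = -4879/(-3201) = -4879*(-1/3201) = 4879/3201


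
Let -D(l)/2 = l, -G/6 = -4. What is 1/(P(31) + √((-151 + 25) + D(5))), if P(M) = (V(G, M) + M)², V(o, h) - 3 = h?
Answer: 4225/17850761 - 2*I*√34/17850761 ≈ 0.00023668 - 6.533e-7*I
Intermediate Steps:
G = 24 (G = -6*(-4) = 24)
V(o, h) = 3 + h
D(l) = -2*l
P(M) = (3 + 2*M)² (P(M) = ((3 + M) + M)² = (3 + 2*M)²)
1/(P(31) + √((-151 + 25) + D(5))) = 1/((3 + 2*31)² + √((-151 + 25) - 2*5)) = 1/((3 + 62)² + √(-126 - 10)) = 1/(65² + √(-136)) = 1/(4225 + 2*I*√34)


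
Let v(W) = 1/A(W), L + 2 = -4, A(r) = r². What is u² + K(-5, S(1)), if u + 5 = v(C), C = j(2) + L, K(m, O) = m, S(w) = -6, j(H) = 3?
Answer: 1531/81 ≈ 18.901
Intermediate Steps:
L = -6 (L = -2 - 4 = -6)
C = -3 (C = 3 - 6 = -3)
v(W) = W⁻² (v(W) = 1/(W²) = W⁻²)
u = -44/9 (u = -5 + (-3)⁻² = -5 + ⅑ = -44/9 ≈ -4.8889)
u² + K(-5, S(1)) = (-44/9)² - 5 = 1936/81 - 5 = 1531/81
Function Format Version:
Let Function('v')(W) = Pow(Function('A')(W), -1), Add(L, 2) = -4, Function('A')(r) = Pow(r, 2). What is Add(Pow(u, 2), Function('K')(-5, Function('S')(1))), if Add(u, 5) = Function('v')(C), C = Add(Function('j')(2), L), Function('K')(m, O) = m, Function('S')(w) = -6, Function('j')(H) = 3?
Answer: Rational(1531, 81) ≈ 18.901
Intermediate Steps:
L = -6 (L = Add(-2, -4) = -6)
C = -3 (C = Add(3, -6) = -3)
Function('v')(W) = Pow(W, -2) (Function('v')(W) = Pow(Pow(W, 2), -1) = Pow(W, -2))
u = Rational(-44, 9) (u = Add(-5, Pow(-3, -2)) = Add(-5, Rational(1, 9)) = Rational(-44, 9) ≈ -4.8889)
Add(Pow(u, 2), Function('K')(-5, Function('S')(1))) = Add(Pow(Rational(-44, 9), 2), -5) = Add(Rational(1936, 81), -5) = Rational(1531, 81)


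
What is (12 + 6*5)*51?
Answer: 2142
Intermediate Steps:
(12 + 6*5)*51 = (12 + 30)*51 = 42*51 = 2142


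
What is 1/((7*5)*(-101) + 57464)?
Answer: 1/53929 ≈ 1.8543e-5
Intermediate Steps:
1/((7*5)*(-101) + 57464) = 1/(35*(-101) + 57464) = 1/(-3535 + 57464) = 1/53929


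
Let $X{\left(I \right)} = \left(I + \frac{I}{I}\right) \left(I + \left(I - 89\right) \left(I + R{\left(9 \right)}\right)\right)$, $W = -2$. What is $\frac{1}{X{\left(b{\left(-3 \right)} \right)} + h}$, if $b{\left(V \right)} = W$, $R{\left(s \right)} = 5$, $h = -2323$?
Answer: $- \frac{1}{2048} \approx -0.00048828$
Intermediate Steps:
$b{\left(V \right)} = -2$
$X{\left(I \right)} = \left(1 + I\right) \left(I + \left(-89 + I\right) \left(5 + I\right)\right)$ ($X{\left(I \right)} = \left(I + \frac{I}{I}\right) \left(I + \left(I - 89\right) \left(I + 5\right)\right) = \left(I + 1\right) \left(I + \left(-89 + I\right) \left(5 + I\right)\right) = \left(1 + I\right) \left(I + \left(-89 + I\right) \left(5 + I\right)\right)$)
$\frac{1}{X{\left(b{\left(-3 \right)} \right)} + h} = \frac{1}{\left(-445 + \left(-2\right)^{3} - -1056 - 82 \left(-2\right)^{2}\right) - 2323} = \frac{1}{\left(-445 - 8 + 1056 - 328\right) - 2323} = \frac{1}{275 - 2323} = \frac{1}{-2048} = - \frac{1}{2048}$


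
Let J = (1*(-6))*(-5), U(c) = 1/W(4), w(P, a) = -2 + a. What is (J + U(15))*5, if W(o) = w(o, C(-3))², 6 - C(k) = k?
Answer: 7355/49 ≈ 150.10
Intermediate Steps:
C(k) = 6 - k
W(o) = 49 (W(o) = (-2 + (6 - 1*(-3)))² = (-2 + (6 + 3))² = (-2 + 9)² = 7² = 49)
U(c) = 1/49
J = 30 (J = -6*(-5) = 30)
(J + U(15))*5 = (30 + 1/49)*5 = (1471/49)*5 = 7355/49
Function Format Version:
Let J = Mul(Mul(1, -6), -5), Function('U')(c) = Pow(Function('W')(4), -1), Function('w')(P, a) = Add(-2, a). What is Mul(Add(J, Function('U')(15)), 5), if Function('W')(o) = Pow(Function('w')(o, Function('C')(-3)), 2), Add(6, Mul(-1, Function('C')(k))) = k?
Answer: Rational(7355, 49) ≈ 150.10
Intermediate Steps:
Function('C')(k) = Add(6, Mul(-1, k))
Function('W')(o) = 49 (Function('W')(o) = Pow(Add(-2, Add(6, Mul(-1, -3))), 2) = Pow(Add(-2, Add(6, 3)), 2) = Pow(Add(-2, 9), 2) = Pow(7, 2) = 49)
Function('U')(c) = Rational(1, 49) (Function('U')(c) = Pow(49, -1) = Rational(1, 49))
J = 30 (J = Mul(-6, -5) = 30)
Mul(Add(J, Function('U')(15)), 5) = Mul(Add(30, Rational(1, 49)), 5) = Mul(Rational(1471, 49), 5) = Rational(7355, 49)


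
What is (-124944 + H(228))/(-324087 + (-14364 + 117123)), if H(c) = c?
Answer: 10393/18444 ≈ 0.56349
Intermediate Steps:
(-124944 + H(228))/(-324087 + (-14364 + 117123)) = (-124944 + 228)/(-324087 + (-14364 + 117123)) = -124716/(-324087 + 102759) = -124716/(-221328) = -124716*(-1/221328) = 10393/18444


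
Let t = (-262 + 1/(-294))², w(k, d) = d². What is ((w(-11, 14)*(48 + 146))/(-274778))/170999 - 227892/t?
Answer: -66110636675712800332/19913885824546808693 ≈ -3.3198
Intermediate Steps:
t = 5933466841/86436 (t = (-262 - 1/294)² = (-77029/294)² = 5933466841/86436 ≈ 68646.)
((w(-11, 14)*(48 + 146))/(-274778))/170999 - 227892/t = ((14²*(48 + 146))/(-274778))/170999 - 227892/5933466841/86436 = ((196*194)*(-1/274778))*(1/170999) - 227892*86436/5933466841 = (38024*(-1/274778))*(1/170999) - 19698072912/5933466841 = -2716/19627*1/170999 - 19698072912/5933466841 = -2716/3356197373 - 19698072912/5933466841 = -66110636675712800332/19913885824546808693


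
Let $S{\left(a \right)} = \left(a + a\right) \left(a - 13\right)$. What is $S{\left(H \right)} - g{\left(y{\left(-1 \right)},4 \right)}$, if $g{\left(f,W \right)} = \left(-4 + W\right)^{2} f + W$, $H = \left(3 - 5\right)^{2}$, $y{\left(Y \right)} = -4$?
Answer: $-76$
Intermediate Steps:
$H = 4$ ($H = \left(-2\right)^{2} = 4$)
$S{\left(a \right)} = 2 a \left(-13 + a\right)$
$g{\left(f,W \right)} = W + f \left(-4 + W\right)^{2}$ ($g{\left(f,W \right)} = f \left(-4 + W\right)^{2} + W = W + f \left(-4 + W\right)^{2}$)
$S{\left(H \right)} - g{\left(y{\left(-1 \right)},4 \right)} = 2 \cdot 4 \left(-13 + 4\right) - \left(4 - 4 \left(-4 + 4\right)^{2}\right) = 2 \cdot 4 \left(-9\right) - \left(4 - 4 \cdot 0^{2}\right) = -72 - \left(4 - 0\right) = -72 - \left(4 + 0\right) = -72 - 4 = -76$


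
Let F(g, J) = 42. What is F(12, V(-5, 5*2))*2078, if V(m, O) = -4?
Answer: 87276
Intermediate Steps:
F(12, V(-5, 5*2))*2078 = 42*2078 = 87276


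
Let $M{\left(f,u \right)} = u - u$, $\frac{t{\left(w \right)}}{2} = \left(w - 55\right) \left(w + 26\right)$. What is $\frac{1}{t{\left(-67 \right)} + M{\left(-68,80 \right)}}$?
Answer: $\frac{1}{10004} \approx 9.996 \cdot 10^{-5}$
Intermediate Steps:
$t{\left(w \right)} = 2 \left(-55 + w\right) \left(26 + w\right)$ ($t{\left(w \right)} = 2 \left(w - 55\right) \left(w + 26\right) = 2 \left(-55 + w\right) \left(26 + w\right)$)
$M{\left(f,u \right)} = 0$
$\frac{1}{t{\left(-67 \right)} + M{\left(-68,80 \right)}} = \frac{1}{\left(-2860 - -3886 + 2 \left(-67\right)^{2}\right) + 0} = \frac{1}{\left(-2860 + 3886 + 2 \cdot 4489\right) + 0} = \frac{1}{\left(-2860 + 3886 + 8978\right) + 0} = \frac{1}{10004 + 0} = \frac{1}{10004}$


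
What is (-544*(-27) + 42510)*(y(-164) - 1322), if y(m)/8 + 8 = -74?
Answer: -113137644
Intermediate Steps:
y(m) = -656 (y(m) = -64 + 8*(-74) = -64 - 592 = -656)
(-544*(-27) + 42510)*(y(-164) - 1322) = (-544*(-27) + 42510)*(-656 - 1322) = (14688 + 42510)*(-1978) = 57198*(-1978) = -113137644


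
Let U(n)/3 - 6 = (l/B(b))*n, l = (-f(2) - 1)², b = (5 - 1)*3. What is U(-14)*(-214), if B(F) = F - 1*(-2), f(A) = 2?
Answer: 1926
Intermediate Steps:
b = 12 (b = 4*3 = 12)
l = 9 (l = (-1*2 - 1)² = (-2 - 1)² = (-3)² = 9)
B(F) = 2 + F (B(F) = F + 2 = 2 + F)
U(n) = 18 + 27*n/14 (U(n) = 18 + 3*((9/(2 + 12))*n) = 18 + 3*((9/14)*n) = 18 + 3*((9*(1/14))*n) = 18 + 3*(9*n/14) = 18 + 27*n/14)
U(-14)*(-214) = (18 + (27/14)*(-14))*(-214) = (18 - 27)*(-214) = -9*(-214) = 1926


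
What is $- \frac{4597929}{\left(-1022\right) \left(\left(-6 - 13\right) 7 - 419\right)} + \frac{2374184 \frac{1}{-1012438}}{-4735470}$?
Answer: $- \frac{11410026133420567}{1399955974551120} \approx -8.1503$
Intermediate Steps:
$- \frac{4597929}{\left(-1022\right) \left(\left(-6 - 13\right) 7 - 419\right)} + \frac{2374184 \frac{1}{-1012438}}{-4735470} = - \frac{4597929}{\left(-1022\right) \left(\left(-19\right) 7 - 419\right)} + 2374184 \left(- \frac{1}{1012438}\right) \left(- \frac{1}{4735470}\right) = - \frac{4597929}{\left(-1022\right) \left(-133 - 419\right)} - - \frac{593546}{1198592443965} = - \frac{4597929}{\left(-1022\right) \left(-552\right)} + \frac{593546}{1198592443965} = - \frac{4597929}{564144} + \frac{593546}{1198592443965} = \left(-4597929\right) \frac{1}{564144} + \frac{593546}{1198592443965} = - \frac{218949}{26864} + \frac{593546}{1198592443965} = - \frac{11410026133420567}{1399955974551120}$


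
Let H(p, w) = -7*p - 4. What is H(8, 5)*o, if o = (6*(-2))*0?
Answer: 0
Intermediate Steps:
o = 0 (o = -12*0 = 0)
H(p, w) = -4 - 7*p
H(8, 5)*o = (-4 - 7*8)*0 = (-4 - 56)*0 = -60*0 = 0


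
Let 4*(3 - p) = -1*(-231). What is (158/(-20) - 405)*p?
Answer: 904251/40 ≈ 22606.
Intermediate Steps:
p = -219/4 (p = 3 - (-1)*(-231)/4 = 3 - ¼*231 = 3 - 231/4 = -219/4 ≈ -54.750)
(158/(-20) - 405)*p = (158/(-20) - 405)*(-219/4) = (158*(-1/20) - 405)*(-219/4) = (-79/10 - 405)*(-219/4) = -4129/10*(-219/4) = 904251/40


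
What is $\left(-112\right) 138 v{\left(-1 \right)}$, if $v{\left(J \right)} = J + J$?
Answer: $30912$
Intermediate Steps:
$v{\left(J \right)} = 2 J$
$\left(-112\right) 138 v{\left(-1 \right)} = \left(-112\right) 138 \cdot 2 \left(-1\right) = \left(-15456\right) \left(-2\right) = 30912$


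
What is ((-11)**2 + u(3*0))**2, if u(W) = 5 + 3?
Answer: 16641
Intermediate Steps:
u(W) = 8
((-11)**2 + u(3*0))**2 = ((-11)**2 + 8)**2 = (121 + 8)**2 = 129**2 = 16641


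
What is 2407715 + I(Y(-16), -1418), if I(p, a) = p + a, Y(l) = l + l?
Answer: 2406265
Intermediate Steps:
Y(l) = 2*l
I(p, a) = a + p
2407715 + I(Y(-16), -1418) = 2407715 + (-1418 + 2*(-16)) = 2407715 + (-1418 - 32) = 2407715 - 1450 = 2406265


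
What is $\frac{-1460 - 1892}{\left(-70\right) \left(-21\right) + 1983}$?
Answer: $- \frac{3352}{3453} \approx -0.97075$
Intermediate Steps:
$\frac{-1460 - 1892}{\left(-70\right) \left(-21\right) + 1983} = - \frac{3352}{1470 + 1983} = - \frac{3352}{3453}$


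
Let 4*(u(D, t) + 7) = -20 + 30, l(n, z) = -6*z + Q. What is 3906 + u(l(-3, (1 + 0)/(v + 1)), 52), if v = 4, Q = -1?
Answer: 7803/2 ≈ 3901.5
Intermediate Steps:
l(n, z) = -1 - 6*z (l(n, z) = -6*z - 1 = -1 - 6*z)
u(D, t) = -9/2 (u(D, t) = -7 + (-20 + 30)/4 = -7 + (¼)*10 = -7 + 5/2 = -9/2)
3906 + u(l(-3, (1 + 0)/(v + 1)), 52) = 3906 - 9/2 = 7803/2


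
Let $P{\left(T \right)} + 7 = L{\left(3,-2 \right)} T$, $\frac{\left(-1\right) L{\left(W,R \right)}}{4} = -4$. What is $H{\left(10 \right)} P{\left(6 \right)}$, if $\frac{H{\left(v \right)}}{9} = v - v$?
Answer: $0$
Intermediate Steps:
$L{\left(W,R \right)} = 16$ ($L{\left(W,R \right)} = \left(-4\right) \left(-4\right) = 16$)
$P{\left(T \right)} = -7 + 16 T$
$H{\left(v \right)} = 0$ ($H{\left(v \right)} = 9 \left(v - v\right) = 9 \cdot 0 = 0$)
$H{\left(10 \right)} P{\left(6 \right)} = 0 \left(-7 + 16 \cdot 6\right) = 0 \left(-7 + 96\right) = 0 \cdot 89 = 0$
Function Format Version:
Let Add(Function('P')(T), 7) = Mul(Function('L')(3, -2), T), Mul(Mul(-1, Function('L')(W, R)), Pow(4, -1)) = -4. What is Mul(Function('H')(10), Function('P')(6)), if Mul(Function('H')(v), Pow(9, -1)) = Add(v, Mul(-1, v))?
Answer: 0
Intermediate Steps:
Function('L')(W, R) = 16 (Function('L')(W, R) = Mul(-4, -4) = 16)
Function('P')(T) = Add(-7, Mul(16, T))
Function('H')(v) = 0 (Function('H')(v) = Mul(9, Add(v, Mul(-1, v))) = Mul(9, 0) = 0)
Mul(Function('H')(10), Function('P')(6)) = Mul(0, Add(-7, Mul(16, 6))) = Mul(0, Add(-7, 96)) = Mul(0, 89) = 0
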